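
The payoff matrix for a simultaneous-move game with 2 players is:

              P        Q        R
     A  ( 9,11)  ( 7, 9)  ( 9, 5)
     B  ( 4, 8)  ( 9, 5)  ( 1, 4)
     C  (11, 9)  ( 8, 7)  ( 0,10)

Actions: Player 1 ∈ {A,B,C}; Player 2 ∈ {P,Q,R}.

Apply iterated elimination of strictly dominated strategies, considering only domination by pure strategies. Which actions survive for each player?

P2 drop Q (P beats it: A:11>9 B:8>5 C:9>7)
P1 drop B (A beats it: P:9>4 R:9>1)
P1→{A,C} P2→{P,R}

Remaining: P1:{A,C} P2:{P,R}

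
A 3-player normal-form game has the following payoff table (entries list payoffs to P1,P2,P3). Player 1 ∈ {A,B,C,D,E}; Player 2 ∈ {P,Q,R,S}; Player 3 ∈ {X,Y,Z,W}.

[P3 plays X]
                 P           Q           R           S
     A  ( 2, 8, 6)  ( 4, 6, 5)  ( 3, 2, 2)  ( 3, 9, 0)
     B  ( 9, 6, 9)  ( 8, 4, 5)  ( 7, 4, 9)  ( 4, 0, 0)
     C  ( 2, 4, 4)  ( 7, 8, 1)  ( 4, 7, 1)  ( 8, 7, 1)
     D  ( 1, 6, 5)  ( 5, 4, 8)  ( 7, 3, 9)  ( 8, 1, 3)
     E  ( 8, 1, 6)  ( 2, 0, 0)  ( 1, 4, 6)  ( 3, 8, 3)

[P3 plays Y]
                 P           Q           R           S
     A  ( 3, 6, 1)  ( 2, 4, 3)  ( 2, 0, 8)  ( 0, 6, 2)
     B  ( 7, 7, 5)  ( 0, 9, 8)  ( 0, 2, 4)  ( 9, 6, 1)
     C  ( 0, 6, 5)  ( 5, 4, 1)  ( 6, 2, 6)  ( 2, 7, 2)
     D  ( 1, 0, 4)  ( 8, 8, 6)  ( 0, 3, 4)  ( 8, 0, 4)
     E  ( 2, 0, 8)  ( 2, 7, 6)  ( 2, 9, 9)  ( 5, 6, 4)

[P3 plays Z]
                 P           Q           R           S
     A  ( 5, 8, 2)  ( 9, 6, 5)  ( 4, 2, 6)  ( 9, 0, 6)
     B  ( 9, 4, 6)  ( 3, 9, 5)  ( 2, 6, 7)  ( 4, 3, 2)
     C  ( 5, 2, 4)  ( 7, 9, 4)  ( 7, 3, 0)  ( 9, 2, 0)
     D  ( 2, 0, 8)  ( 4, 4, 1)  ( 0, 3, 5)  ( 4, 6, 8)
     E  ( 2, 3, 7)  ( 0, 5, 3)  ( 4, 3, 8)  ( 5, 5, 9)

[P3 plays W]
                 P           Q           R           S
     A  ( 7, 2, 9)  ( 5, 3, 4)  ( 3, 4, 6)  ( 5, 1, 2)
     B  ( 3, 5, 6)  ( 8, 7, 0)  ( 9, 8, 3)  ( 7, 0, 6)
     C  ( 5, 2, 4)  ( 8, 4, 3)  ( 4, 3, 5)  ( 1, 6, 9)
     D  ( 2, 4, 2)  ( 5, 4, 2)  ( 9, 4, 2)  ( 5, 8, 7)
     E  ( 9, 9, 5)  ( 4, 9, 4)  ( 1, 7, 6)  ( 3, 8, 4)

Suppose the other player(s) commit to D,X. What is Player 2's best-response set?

u_2(P vs D,X) = 6
u_2(Q vs D,X) = 4
u_2(R vs D,X) = 3
u_2(S vs D,X) = 1
max payoff 6 at {P}

BR_2 = {P}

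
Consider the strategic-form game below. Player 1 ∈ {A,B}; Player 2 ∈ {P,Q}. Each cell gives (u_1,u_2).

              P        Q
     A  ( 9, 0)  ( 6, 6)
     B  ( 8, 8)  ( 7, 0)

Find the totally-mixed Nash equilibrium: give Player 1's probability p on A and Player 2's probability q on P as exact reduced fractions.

(p,q) = (4/7, 1/2)

P1 indiff ⇒ q·9+(1-q)·6 = q·8+(1-q)·7 ⇒ q(1) = (1-q)(1) ⇒ q = 1/2
P2 indiff ⇒ p·0+(1-p)·8 = p·6+(1-p)·0 ⇒ p(-6) = (1-p)(-8) ⇒ p = 4/7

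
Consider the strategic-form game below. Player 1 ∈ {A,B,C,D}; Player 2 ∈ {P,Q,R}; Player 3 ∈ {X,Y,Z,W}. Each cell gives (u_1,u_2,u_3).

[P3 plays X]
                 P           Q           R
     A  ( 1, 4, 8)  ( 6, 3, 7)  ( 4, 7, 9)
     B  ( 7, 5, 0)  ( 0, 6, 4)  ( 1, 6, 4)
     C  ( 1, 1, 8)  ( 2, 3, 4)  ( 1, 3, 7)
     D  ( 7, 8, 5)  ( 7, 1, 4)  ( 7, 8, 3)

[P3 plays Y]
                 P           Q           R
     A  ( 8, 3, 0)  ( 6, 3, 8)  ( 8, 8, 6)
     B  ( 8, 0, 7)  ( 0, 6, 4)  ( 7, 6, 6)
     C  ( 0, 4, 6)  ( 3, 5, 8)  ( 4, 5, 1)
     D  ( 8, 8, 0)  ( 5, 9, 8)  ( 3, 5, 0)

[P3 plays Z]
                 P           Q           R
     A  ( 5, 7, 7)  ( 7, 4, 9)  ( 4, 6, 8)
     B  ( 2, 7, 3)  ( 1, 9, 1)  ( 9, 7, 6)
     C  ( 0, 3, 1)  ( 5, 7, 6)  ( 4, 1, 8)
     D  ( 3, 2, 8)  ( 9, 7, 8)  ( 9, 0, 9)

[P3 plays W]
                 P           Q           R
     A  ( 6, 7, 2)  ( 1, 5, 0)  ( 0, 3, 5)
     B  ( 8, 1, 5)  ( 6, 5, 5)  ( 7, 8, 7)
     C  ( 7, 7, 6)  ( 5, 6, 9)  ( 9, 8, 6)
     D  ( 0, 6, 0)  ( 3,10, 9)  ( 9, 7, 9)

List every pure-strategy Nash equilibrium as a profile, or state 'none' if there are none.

(A,P,X): not NE [P1→D gives 7>1; P2→R gives 7>4]
(A,P,Y): not NE [P2→R gives 8>3; P3→X gives 8>0]
(A,P,Z): not NE [P3→X gives 8>7]
(A,P,W): not NE [P1→B gives 8>6; P3→X gives 8>2]
(A,Q,X): not NE [P1→D gives 7>6; P2→R gives 7>3; P3→Z gives 9>7]
(A,Q,Y): not NE [P2→R gives 8>3; P3→Z gives 9>8]
(A,Q,Z): not NE [P1→D gives 9>7; P2→P gives 7>4]
(A,Q,W): not NE [P1→B gives 6>1; P2→P gives 7>5; P3→Z gives 9>0]
(A,R,X): not NE [P1→D gives 7>4]
(A,R,Y): not NE [P3→X gives 9>6]
(A,R,Z): not NE [P1→D gives 9>4; P2→P gives 7>6; P3→X gives 9>8]
(A,R,W): not NE [P1→D gives 9>0; P2→P gives 7>3; P3→X gives 9>5]
(B,P,X): not NE [P2→R gives 6>5; P3→Y gives 7>0]
(B,P,Y): not NE [P2→R gives 6>0]
(B,P,Z): not NE [P1→A gives 5>2; P2→Q gives 9>7; P3→Y gives 7>3]
(B,P,W): not NE [P2→R gives 8>1; P3→Y gives 7>5]
(B,Q,X): not NE [P1→D gives 7>0; P3→W gives 5>4]
(B,Q,Y): not NE [P1→A gives 6>0; P3→W gives 5>4]
(B,Q,Z): not NE [P1→D gives 9>1; P3→W gives 5>1]
(B,Q,W): not NE [P2→R gives 8>5]
(B,R,X): not NE [P1→D gives 7>1; P3→W gives 7>4]
(B,R,Y): not NE [P1→A gives 8>7; P3→W gives 7>6]
(B,R,Z): not NE [P2→Q gives 9>7; P3→W gives 7>6]
(B,R,W): not NE [P1→D gives 9>7]
(C,P,X): not NE [P1→D gives 7>1; P2→R gives 3>1]
(C,P,Y): not NE [P1→D gives 8>0; P2→R gives 5>4; P3→X gives 8>6]
(C,P,Z): not NE [P1→A gives 5>0; P2→Q gives 7>3; P3→X gives 8>1]
(C,P,W): not NE [P1→B gives 8>7; P2→R gives 8>7; P3→X gives 8>6]
(C,Q,X): not NE [P1→D gives 7>2; P3→W gives 9>4]
(C,Q,Y): not NE [P1→A gives 6>3; P3→W gives 9>8]
(C,Q,Z): not NE [P1→D gives 9>5; P3→W gives 9>6]
(C,Q,W): not NE [P1→B gives 6>5; P2→R gives 8>6]
(C,R,X): not NE [P1→D gives 7>1; P3→Z gives 8>7]
(C,R,Y): not NE [P1→A gives 8>4; P3→Z gives 8>1]
(C,R,Z): not NE [P1→D gives 9>4; P2→Q gives 7>1]
(C,R,W): not NE [P3→Z gives 8>6]
(D,P,X): not NE [P3→Z gives 8>5]
(D,P,Y): not NE [P2→Q gives 9>8; P3→Z gives 8>0]
(D,P,Z): not NE [P1→A gives 5>3; P2→Q gives 7>2]
(D,P,W): not NE [P1→B gives 8>0; P2→Q gives 10>6; P3→Z gives 8>0]
(D,Q,X): not NE [P2→R gives 8>1; P3→W gives 9>4]
(D,Q,Y): not NE [P1→A gives 6>5; P3→W gives 9>8]
(D,Q,Z): not NE [P3→W gives 9>8]
(D,Q,W): not NE [P1→B gives 6>3]
(D,R,X): not NE [P3→W gives 9>3]
(D,R,Y): not NE [P1→A gives 8>3; P2→Q gives 9>5; P3→W gives 9>0]
(D,R,Z): not NE [P2→Q gives 7>0]
(D,R,W): not NE [P2→Q gives 10>7]

No pure NE.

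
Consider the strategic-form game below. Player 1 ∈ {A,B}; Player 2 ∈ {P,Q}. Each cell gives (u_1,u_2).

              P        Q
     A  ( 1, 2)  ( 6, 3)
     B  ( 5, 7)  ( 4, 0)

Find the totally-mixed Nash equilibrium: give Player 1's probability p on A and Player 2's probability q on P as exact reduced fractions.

(p,q) = (7/8, 1/3)

P1 indiff ⇒ q·1+(1-q)·6 = q·5+(1-q)·4 ⇒ q(-4) = (1-q)(-2) ⇒ q = 1/3
P2 indiff ⇒ p·2+(1-p)·7 = p·3+(1-p)·0 ⇒ p(-1) = (1-p)(-7) ⇒ p = 7/8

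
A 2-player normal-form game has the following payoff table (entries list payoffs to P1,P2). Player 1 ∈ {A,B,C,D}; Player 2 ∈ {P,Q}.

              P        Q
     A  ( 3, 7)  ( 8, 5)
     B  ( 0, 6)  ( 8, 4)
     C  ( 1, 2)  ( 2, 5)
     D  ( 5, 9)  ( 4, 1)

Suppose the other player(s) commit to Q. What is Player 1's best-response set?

BR_1 = {A,B}

u_1(A vs Q) = 8
u_1(B vs Q) = 8
u_1(C vs Q) = 2
u_1(D vs Q) = 4
max payoff 8 at {A,B}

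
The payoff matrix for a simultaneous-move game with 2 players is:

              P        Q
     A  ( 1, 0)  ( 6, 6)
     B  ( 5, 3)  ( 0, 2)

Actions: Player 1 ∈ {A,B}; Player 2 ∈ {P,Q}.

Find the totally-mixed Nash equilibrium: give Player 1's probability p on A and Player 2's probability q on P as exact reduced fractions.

P1 indiff ⇒ q·1+(1-q)·6 = q·5+(1-q)·0 ⇒ q(-4) = (1-q)(-6) ⇒ q = 3/5
P2 indiff ⇒ p·0+(1-p)·3 = p·6+(1-p)·2 ⇒ p(-6) = (1-p)(-1) ⇒ p = 1/7

p=1/7, q=3/5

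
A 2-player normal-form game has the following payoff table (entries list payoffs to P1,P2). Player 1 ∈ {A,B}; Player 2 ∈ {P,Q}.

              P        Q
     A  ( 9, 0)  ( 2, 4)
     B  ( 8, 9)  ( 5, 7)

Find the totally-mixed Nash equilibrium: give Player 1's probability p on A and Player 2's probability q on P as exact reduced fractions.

p=1/3, q=3/4

P1 indiff ⇒ q·9+(1-q)·2 = q·8+(1-q)·5 ⇒ q(1) = (1-q)(3) ⇒ q = 3/4
P2 indiff ⇒ p·0+(1-p)·9 = p·4+(1-p)·7 ⇒ p(-4) = (1-p)(-2) ⇒ p = 1/3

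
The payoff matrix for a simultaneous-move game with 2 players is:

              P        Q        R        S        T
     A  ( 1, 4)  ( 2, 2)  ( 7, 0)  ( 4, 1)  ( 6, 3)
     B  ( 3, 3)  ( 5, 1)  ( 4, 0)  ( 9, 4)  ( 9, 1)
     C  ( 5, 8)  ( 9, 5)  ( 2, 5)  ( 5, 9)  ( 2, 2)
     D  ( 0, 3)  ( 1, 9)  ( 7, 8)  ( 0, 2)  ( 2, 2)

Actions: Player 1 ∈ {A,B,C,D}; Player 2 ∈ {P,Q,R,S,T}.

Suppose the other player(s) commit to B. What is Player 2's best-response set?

u_2(P vs B) = 3
u_2(Q vs B) = 1
u_2(R vs B) = 0
u_2(S vs B) = 4
u_2(T vs B) = 1
max payoff 4 at {S}

argmax u_2 = {S}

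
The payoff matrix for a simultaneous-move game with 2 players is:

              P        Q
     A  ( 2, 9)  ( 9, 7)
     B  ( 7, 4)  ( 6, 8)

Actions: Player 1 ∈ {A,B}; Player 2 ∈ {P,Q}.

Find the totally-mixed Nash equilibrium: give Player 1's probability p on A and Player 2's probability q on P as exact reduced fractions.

P1 mixes 2/3 on A; P2 mixes 3/8 on P

P1 indiff ⇒ q·2+(1-q)·9 = q·7+(1-q)·6 ⇒ q(-5) = (1-q)(-3) ⇒ q = 3/8
P2 indiff ⇒ p·9+(1-p)·4 = p·7+(1-p)·8 ⇒ p(2) = (1-p)(4) ⇒ p = 2/3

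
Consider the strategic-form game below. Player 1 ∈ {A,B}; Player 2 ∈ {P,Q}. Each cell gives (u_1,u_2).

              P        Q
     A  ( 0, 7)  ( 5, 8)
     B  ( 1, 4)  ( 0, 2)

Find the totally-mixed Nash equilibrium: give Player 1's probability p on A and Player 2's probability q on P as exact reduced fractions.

P1 indiff ⇒ q·0+(1-q)·5 = q·1+(1-q)·0 ⇒ q(-1) = (1-q)(-5) ⇒ q = 5/6
P2 indiff ⇒ p·7+(1-p)·4 = p·8+(1-p)·2 ⇒ p(-1) = (1-p)(-2) ⇒ p = 2/3

(p,q) = (2/3, 5/6)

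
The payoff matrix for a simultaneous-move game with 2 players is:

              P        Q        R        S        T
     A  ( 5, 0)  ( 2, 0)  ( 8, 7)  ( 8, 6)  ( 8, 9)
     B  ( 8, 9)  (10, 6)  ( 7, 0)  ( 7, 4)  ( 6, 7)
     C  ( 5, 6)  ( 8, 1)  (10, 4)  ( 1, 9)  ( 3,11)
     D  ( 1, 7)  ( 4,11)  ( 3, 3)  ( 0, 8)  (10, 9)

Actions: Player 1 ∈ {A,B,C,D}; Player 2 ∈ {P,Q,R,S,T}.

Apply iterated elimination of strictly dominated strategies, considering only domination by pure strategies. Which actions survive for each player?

Survivors P1:{A,B,D} P2:{P,Q,T}

P2 drop R (T beats it: A:9>7 B:7>0 C:11>4 D:9>3)
P1 drop C (B beats it: P:8>5 Q:10>8 S:7>1 T:6>3)
P2 drop S (T beats it: A:9>6 B:7>4 D:9>8)
P1→{A,B,D} P2→{P,Q,T}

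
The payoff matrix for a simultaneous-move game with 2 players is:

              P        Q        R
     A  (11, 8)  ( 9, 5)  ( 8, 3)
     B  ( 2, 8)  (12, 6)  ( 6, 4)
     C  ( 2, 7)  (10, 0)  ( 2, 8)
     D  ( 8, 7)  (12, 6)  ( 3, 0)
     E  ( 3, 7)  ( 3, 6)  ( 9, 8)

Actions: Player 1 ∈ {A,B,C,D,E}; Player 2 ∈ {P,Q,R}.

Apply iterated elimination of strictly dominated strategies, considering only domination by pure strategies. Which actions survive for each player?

P1 drop C (D beats it: P:8>2 Q:12>10 R:3>2)
P2 drop Q (P beats it: A:8>5 B:8>6 D:7>6 E:7>6)
P1 drop B (A beats it: P:11>2 R:8>6)
P1 drop D (A beats it: P:11>8 R:8>3)
P1→{A,E} P2→{P,R}

IESDS → P1:{A,E} P2:{P,R}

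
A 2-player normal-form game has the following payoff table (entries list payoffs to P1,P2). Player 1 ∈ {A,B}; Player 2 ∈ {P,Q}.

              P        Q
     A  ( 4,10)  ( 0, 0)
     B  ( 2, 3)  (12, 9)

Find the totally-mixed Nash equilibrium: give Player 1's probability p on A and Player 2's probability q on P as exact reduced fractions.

P1 indiff ⇒ q·4+(1-q)·0 = q·2+(1-q)·12 ⇒ q(2) = (1-q)(12) ⇒ q = 6/7
P2 indiff ⇒ p·10+(1-p)·3 = p·0+(1-p)·9 ⇒ p(10) = (1-p)(6) ⇒ p = 3/8

p=3/8, q=6/7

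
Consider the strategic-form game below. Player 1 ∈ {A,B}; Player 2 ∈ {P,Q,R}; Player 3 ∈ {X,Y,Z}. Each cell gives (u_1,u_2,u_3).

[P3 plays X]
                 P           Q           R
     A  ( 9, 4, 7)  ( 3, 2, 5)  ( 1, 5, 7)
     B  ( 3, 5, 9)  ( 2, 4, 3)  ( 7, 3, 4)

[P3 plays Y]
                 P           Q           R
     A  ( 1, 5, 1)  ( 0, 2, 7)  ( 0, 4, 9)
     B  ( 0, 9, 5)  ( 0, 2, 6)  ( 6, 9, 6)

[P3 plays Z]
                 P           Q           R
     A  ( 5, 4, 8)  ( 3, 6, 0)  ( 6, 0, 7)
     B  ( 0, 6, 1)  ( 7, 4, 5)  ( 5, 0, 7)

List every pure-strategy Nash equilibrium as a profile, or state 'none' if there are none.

(A,P,X): not NE [P2→R gives 5>4; P3→Z gives 8>7]
(A,P,Y): not NE [P3→Z gives 8>1]
(A,P,Z): not NE [P2→Q gives 6>4]
(A,Q,X): not NE [P2→R gives 5>2; P3→Y gives 7>5]
(A,Q,Y): not NE [P2→P gives 5>2]
(A,Q,Z): not NE [P1→B gives 7>3; P3→Y gives 7>0]
(A,R,X): not NE [P1→B gives 7>1; P3→Y gives 9>7]
(A,R,Y): not NE [P1→B gives 6>0; P2→P gives 5>4]
(A,R,Z): not NE [P2→Q gives 6>0; P3→Y gives 9>7]
(B,P,X): not NE [P1→A gives 9>3]
(B,P,Y): not NE [P1→A gives 1>0; P3→X gives 9>5]
(B,P,Z): not NE [P1→A gives 5>0; P3→X gives 9>1]
(B,Q,X): not NE [P1→A gives 3>2; P2→P gives 5>4; P3→Y gives 6>3]
(B,Q,Y): not NE [P2→R gives 9>2]
(B,Q,Z): not NE [P2→P gives 6>4; P3→Y gives 6>5]
(B,R,X): not NE [P2→P gives 5>3; P3→Z gives 7>4]
(B,R,Y): not NE [P3→Z gives 7>6]
(B,R,Z): not NE [P1→A gives 6>5; P2→P gives 6>0]

No pure NE.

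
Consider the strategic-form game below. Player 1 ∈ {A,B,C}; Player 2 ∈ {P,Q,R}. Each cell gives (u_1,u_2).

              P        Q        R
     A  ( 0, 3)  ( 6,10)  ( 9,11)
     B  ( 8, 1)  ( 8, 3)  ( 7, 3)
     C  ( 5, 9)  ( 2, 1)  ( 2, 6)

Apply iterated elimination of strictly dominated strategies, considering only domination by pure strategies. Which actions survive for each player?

IESDS → P1:{A,B} P2:{Q,R}

P1 drop C (B beats it: P:8>5 Q:8>2 R:7>2)
P2 drop P (Q beats it: A:10>3 B:3>1)
P1→{A,B} P2→{Q,R}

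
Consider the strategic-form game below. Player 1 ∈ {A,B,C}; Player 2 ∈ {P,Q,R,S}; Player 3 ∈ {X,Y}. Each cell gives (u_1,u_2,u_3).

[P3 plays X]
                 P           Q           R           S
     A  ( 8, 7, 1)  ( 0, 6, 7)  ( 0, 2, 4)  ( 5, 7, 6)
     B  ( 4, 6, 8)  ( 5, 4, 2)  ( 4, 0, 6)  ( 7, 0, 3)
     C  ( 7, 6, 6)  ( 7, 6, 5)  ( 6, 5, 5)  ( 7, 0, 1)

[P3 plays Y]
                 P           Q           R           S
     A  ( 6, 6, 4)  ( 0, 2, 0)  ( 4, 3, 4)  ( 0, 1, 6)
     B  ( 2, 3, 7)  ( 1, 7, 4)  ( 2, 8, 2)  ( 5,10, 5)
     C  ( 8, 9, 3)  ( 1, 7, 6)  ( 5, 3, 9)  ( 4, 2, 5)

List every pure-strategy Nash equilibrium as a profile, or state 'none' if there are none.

(A,P,X): not NE [P3→Y gives 4>1]
(A,P,Y): not NE [P1→C gives 8>6]
(A,Q,X): not NE [P1→C gives 7>0; P2→S gives 7>6]
(A,Q,Y): not NE [P1→C gives 1>0; P2→P gives 6>2; P3→X gives 7>0]
(A,R,X): not NE [P1→C gives 6>0; P2→S gives 7>2]
(A,R,Y): not NE [P1→C gives 5>4; P2→P gives 6>3]
(A,S,X): not NE [P1→C gives 7>5]
(A,S,Y): not NE [P1→B gives 5>0; P2→P gives 6>1]
(B,P,X): not NE [P1→A gives 8>4]
(B,P,Y): not NE [P1→C gives 8>2; P2→S gives 10>3; P3→X gives 8>7]
(B,Q,X): not NE [P1→C gives 7>5; P2→P gives 6>4; P3→Y gives 4>2]
(B,Q,Y): not NE [P2→S gives 10>7]
(B,R,X): not NE [P1→C gives 6>4; P2→P gives 6>0]
(B,R,Y): not NE [P1→C gives 5>2; P2→S gives 10>8; P3→X gives 6>2]
(B,S,X): not NE [P2→P gives 6>0; P3→Y gives 5>3]
(B,S,Y): NE
(C,P,X): not NE [P1→A gives 8>7]
(C,P,Y): not NE [P3→X gives 6>3]
(C,Q,X): not NE [P3→Y gives 6>5]
(C,Q,Y): not NE [P2→P gives 9>7]
(C,R,X): not NE [P2→Q gives 6>5; P3→Y gives 9>5]
(C,R,Y): not NE [P2→P gives 9>3]
(C,S,X): not NE [P2→Q gives 6>0; P3→Y gives 5>1]
(C,S,Y): not NE [P1→B gives 5>4; P2→P gives 9>2]

NE set: (B,S,Y)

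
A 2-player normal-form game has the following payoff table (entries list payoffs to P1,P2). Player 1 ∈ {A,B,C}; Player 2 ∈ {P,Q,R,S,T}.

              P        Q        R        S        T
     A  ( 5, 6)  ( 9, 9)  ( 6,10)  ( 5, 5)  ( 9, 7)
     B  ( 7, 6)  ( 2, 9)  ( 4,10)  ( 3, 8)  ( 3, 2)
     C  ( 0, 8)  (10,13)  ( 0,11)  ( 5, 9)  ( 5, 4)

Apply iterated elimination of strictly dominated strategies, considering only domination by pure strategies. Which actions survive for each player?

P2 drop P (Q beats it: A:9>6 B:9>6 C:13>8)
P1 drop B (A beats it: Q:9>2 R:6>4 S:5>3 T:9>3)
P2 drop S (Q beats it: A:9>5 C:13>9)
P2 drop T (Q beats it: A:9>7 C:13>4)
P1→{A,C} P2→{Q,R}

Survivors P1:{A,C} P2:{Q,R}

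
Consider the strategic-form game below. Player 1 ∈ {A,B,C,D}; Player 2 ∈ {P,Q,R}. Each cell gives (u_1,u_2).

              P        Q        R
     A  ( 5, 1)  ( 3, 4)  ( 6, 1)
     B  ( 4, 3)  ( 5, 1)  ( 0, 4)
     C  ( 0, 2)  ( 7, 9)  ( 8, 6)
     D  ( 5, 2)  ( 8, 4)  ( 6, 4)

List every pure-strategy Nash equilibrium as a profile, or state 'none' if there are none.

(A,P): not NE [P2→Q gives 4>1]
(A,Q): not NE [P1→D gives 8>3]
(A,R): not NE [P1→C gives 8>6; P2→Q gives 4>1]
(B,P): not NE [P1→D gives 5>4; P2→R gives 4>3]
(B,Q): not NE [P1→D gives 8>5; P2→R gives 4>1]
(B,R): not NE [P1→C gives 8>0]
(C,P): not NE [P1→D gives 5>0; P2→Q gives 9>2]
(C,Q): not NE [P1→D gives 8>7]
(C,R): not NE [P2→Q gives 9>6]
(D,P): not NE [P2→R gives 4>2]
(D,Q): NE
(D,R): not NE [P1→C gives 8>6]

PSNE = {(D,Q)}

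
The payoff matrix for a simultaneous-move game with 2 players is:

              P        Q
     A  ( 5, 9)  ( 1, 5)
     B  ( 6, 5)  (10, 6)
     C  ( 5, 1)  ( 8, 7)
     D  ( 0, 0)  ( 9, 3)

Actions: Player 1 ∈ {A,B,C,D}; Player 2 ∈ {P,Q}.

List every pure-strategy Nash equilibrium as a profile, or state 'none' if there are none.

PSNE = {(B,Q)}

(A,P): not NE [P1→B gives 6>5]
(A,Q): not NE [P1→B gives 10>1; P2→P gives 9>5]
(B,P): not NE [P2→Q gives 6>5]
(B,Q): NE
(C,P): not NE [P1→B gives 6>5; P2→Q gives 7>1]
(C,Q): not NE [P1→B gives 10>8]
(D,P): not NE [P1→B gives 6>0; P2→Q gives 3>0]
(D,Q): not NE [P1→B gives 10>9]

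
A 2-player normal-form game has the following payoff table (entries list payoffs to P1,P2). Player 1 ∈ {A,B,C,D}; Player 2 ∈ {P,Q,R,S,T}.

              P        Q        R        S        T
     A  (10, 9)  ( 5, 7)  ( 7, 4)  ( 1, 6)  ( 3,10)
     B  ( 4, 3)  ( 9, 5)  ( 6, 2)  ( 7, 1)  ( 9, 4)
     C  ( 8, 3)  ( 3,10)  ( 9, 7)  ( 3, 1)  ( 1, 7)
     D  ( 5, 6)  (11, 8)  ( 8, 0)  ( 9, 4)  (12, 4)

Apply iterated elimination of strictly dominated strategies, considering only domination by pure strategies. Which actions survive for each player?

IESDS → P1:{A,D} P2:{P,Q,T}

P1 drop B (D beats it: P:5>4 Q:11>9 R:8>6 S:9>7 T:12>9)
P2 drop R (Q beats it: A:7>4 C:10>7 D:8>0)
P2 drop S (P beats it: A:9>6 C:3>1 D:6>4)
P1 drop C (A beats it: P:10>8 Q:5>3 T:3>1)
P1→{A,D} P2→{P,Q,T}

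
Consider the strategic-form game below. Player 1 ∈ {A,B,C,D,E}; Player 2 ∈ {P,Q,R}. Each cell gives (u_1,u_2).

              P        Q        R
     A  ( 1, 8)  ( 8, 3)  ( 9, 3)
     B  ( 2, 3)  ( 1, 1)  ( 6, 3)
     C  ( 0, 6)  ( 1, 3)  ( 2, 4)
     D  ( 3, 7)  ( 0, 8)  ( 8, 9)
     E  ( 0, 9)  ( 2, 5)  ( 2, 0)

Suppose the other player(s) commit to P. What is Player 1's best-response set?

u_1(A vs P) = 1
u_1(B vs P) = 2
u_1(C vs P) = 0
u_1(D vs P) = 3
u_1(E vs P) = 0
max payoff 3 at {D}

BR_1 = {D}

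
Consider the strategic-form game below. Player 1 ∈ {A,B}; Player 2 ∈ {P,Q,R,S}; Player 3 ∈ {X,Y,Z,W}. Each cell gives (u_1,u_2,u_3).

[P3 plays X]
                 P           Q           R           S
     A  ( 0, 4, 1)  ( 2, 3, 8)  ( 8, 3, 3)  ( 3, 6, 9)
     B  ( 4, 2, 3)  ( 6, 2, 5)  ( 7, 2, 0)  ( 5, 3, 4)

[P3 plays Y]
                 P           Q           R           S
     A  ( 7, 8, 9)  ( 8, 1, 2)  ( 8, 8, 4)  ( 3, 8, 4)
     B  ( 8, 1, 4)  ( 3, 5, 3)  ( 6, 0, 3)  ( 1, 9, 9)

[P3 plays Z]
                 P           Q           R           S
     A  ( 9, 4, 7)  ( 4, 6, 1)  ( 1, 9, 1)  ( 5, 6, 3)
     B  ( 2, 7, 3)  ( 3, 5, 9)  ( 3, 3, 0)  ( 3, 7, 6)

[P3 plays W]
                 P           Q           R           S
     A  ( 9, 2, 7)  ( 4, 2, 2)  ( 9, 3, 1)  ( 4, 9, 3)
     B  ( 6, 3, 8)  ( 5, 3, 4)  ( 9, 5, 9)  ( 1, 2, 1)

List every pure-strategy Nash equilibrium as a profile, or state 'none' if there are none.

(A,P,X): not NE [P1→B gives 4>0; P2→S gives 6>4; P3→Y gives 9>1]
(A,P,Y): not NE [P1→B gives 8>7]
(A,P,Z): not NE [P2→R gives 9>4; P3→Y gives 9>7]
(A,P,W): not NE [P2→S gives 9>2; P3→Y gives 9>7]
(A,Q,X): not NE [P1→B gives 6>2; P2→S gives 6>3]
(A,Q,Y): not NE [P2→S gives 8>1; P3→X gives 8>2]
(A,Q,Z): not NE [P2→R gives 9>6; P3→X gives 8>1]
(A,Q,W): not NE [P1→B gives 5>4; P2→S gives 9>2; P3→X gives 8>2]
(A,R,X): not NE [P2→S gives 6>3; P3→Y gives 4>3]
(A,R,Y): NE
(A,R,Z): not NE [P1→B gives 3>1; P3→Y gives 4>1]
(A,R,W): not NE [P2→S gives 9>3; P3→Y gives 4>1]
(A,S,X): not NE [P1→B gives 5>3]
(A,S,Y): not NE [P3→X gives 9>4]
(A,S,Z): not NE [P2→R gives 9>6; P3→X gives 9>3]
(A,S,W): not NE [P3→X gives 9>3]
(B,P,X): not NE [P2→S gives 3>2; P3→W gives 8>3]
(B,P,Y): not NE [P2→S gives 9>1; P3→W gives 8>4]
(B,P,Z): not NE [P1→A gives 9>2; P3→W gives 8>3]
(B,P,W): not NE [P1→A gives 9>6; P2→R gives 5>3]
(B,Q,X): not NE [P2→S gives 3>2; P3→Z gives 9>5]
(B,Q,Y): not NE [P1→A gives 8>3; P2→S gives 9>5; P3→Z gives 9>3]
(B,Q,Z): not NE [P1→A gives 4>3; P2→S gives 7>5]
(B,Q,W): not NE [P2→R gives 5>3; P3→Z gives 9>4]
(B,R,X): not NE [P1→A gives 8>7; P2→S gives 3>2; P3→W gives 9>0]
(B,R,Y): not NE [P1→A gives 8>6; P2→S gives 9>0; P3→W gives 9>3]
(B,R,Z): not NE [P2→S gives 7>3; P3→W gives 9>0]
(B,R,W): NE
(B,S,X): not NE [P3→Y gives 9>4]
(B,S,Y): not NE [P1→A gives 3>1]
(B,S,Z): not NE [P1→A gives 5>3; P3→Y gives 9>6]
(B,S,W): not NE [P1→A gives 4>1; P2→R gives 5>2; P3→Y gives 9>1]

PSNE = {(A,R,Y), (B,R,W)}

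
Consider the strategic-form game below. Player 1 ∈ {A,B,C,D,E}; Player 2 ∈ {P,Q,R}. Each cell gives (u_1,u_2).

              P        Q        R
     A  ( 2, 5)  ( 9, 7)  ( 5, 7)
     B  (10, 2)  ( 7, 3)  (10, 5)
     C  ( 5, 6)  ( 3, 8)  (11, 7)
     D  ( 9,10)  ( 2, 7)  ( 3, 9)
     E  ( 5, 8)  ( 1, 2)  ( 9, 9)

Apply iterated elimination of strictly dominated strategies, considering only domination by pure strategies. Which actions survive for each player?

P1 drop D (B beats it: P:10>9 Q:7>2 R:10>3)
P1 drop E (B beats it: P:10>5 Q:7>1 R:10>9)
P2 drop P (Q beats it: A:7>5 B:3>2 C:8>6)
P1→{A,B,C} P2→{Q,R}

Remaining: P1:{A,B,C} P2:{Q,R}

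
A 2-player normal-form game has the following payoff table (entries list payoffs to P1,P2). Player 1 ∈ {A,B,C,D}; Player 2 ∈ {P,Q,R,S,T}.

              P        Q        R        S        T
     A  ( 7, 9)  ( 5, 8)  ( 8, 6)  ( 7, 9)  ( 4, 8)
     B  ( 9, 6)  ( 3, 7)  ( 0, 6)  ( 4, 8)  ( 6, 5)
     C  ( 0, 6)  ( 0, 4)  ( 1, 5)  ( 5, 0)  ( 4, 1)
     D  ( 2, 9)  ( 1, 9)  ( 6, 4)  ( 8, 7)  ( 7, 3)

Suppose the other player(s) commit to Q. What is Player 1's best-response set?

u_1(A vs Q) = 5
u_1(B vs Q) = 3
u_1(C vs Q) = 0
u_1(D vs Q) = 1
max payoff 5 at {A}

argmax u_1 = {A}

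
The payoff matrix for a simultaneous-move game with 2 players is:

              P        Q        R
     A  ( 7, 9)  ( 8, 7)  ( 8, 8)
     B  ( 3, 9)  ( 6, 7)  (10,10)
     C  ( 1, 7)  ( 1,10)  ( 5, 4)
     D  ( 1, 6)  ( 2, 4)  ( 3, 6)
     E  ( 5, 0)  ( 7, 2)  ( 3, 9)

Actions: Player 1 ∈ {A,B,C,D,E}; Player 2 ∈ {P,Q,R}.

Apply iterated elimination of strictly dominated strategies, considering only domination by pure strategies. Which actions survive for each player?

IESDS → P1:{A,B} P2:{P,R}

P1 drop C (A beats it: P:7>1 Q:8>1 R:8>5)
P1 drop D (A beats it: P:7>1 Q:8>2 R:8>3)
P1 drop E (A beats it: P:7>5 Q:8>7 R:8>3)
P2 drop Q (P beats it: A:9>7 B:9>7)
P1→{A,B} P2→{P,R}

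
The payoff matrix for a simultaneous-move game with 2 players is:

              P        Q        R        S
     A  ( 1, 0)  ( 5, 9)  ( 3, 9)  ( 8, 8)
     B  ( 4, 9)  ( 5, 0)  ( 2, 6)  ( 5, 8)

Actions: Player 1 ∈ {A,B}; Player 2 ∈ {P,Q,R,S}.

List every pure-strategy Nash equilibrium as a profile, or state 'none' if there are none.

(A,P): not NE [P1→B gives 4>1; P2→R gives 9>0]
(A,Q): NE
(A,R): NE
(A,S): not NE [P2→R gives 9>8]
(B,P): NE
(B,Q): not NE [P2→P gives 9>0]
(B,R): not NE [P1→A gives 3>2; P2→P gives 9>6]
(B,S): not NE [P1→A gives 8>5; P2→P gives 9>8]

Nash profiles: (A,Q), (A,R), (B,P)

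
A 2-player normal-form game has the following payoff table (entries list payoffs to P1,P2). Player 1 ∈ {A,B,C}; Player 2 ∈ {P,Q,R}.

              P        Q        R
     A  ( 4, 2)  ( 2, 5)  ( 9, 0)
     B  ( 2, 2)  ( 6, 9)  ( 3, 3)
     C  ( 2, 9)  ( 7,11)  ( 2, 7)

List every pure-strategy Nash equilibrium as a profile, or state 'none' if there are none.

(A,P): not NE [P2→Q gives 5>2]
(A,Q): not NE [P1→C gives 7>2]
(A,R): not NE [P2→Q gives 5>0]
(B,P): not NE [P1→A gives 4>2; P2→Q gives 9>2]
(B,Q): not NE [P1→C gives 7>6]
(B,R): not NE [P1→A gives 9>3; P2→Q gives 9>3]
(C,P): not NE [P1→A gives 4>2; P2→Q gives 11>9]
(C,Q): NE
(C,R): not NE [P1→A gives 9>2; P2→Q gives 11>7]

Nash profiles: (C,Q)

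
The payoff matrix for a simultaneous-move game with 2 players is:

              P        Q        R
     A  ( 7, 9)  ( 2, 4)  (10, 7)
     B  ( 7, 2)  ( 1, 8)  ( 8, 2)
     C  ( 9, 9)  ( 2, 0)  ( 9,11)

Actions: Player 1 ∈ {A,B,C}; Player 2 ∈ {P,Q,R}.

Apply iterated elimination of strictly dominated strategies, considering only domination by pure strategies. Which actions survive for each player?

IESDS → P1:{A,C} P2:{P,R}

P1 drop B (C beats it: P:9>7 Q:2>1 R:9>8)
P2 drop Q (P beats it: A:9>4 C:9>0)
P1→{A,C} P2→{P,R}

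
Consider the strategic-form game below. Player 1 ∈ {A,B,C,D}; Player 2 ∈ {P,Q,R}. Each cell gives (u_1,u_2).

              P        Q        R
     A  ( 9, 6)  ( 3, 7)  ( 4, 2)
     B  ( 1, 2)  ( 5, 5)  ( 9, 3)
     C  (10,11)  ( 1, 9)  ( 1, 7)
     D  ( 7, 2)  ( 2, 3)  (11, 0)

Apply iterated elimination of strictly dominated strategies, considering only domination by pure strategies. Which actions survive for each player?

IESDS → P1:{A,B,C} P2:{P,Q}

P2 drop R (Q beats it: A:7>2 B:5>3 C:9>7 D:3>0)
P1 drop D (A beats it: P:9>7 Q:3>2)
P1→{A,B,C} P2→{P,Q}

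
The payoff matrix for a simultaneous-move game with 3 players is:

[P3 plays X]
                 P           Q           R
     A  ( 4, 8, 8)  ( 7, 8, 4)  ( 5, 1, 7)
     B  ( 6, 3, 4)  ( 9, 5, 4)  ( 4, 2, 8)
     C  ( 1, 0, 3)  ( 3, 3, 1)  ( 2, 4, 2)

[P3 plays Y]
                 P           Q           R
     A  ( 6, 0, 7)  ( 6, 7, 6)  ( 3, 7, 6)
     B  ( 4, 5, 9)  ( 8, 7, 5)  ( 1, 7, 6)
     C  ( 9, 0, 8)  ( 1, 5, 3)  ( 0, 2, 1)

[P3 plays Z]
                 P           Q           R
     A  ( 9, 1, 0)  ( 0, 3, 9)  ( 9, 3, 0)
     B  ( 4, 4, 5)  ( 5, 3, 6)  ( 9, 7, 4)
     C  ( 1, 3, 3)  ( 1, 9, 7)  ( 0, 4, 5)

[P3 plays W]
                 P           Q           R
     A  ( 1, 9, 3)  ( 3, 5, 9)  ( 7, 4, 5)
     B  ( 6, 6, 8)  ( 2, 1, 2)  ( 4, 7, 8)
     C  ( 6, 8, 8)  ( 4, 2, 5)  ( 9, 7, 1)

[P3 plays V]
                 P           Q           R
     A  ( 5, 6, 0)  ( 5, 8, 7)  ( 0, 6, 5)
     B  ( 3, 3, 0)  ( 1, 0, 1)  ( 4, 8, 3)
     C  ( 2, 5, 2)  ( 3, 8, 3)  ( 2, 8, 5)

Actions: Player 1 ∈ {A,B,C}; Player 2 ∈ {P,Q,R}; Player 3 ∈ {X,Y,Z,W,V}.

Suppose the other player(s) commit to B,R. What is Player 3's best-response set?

u_3(X vs B,R) = 8
u_3(Y vs B,R) = 6
u_3(Z vs B,R) = 4
u_3(W vs B,R) = 8
u_3(V vs B,R) = 3
max payoff 8 at {X,W}

BR_3 = {X,W}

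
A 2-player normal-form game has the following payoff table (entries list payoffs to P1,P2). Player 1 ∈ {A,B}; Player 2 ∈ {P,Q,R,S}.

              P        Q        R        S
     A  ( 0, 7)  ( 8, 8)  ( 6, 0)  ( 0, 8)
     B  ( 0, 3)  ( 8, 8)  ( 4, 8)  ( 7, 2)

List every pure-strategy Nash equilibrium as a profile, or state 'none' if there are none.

(A,P): not NE [P2→S gives 8>7]
(A,Q): NE
(A,R): not NE [P2→S gives 8>0]
(A,S): not NE [P1→B gives 7>0]
(B,P): not NE [P2→R gives 8>3]
(B,Q): NE
(B,R): not NE [P1→A gives 6>4]
(B,S): not NE [P2→R gives 8>2]

NE set: (A,Q), (B,Q)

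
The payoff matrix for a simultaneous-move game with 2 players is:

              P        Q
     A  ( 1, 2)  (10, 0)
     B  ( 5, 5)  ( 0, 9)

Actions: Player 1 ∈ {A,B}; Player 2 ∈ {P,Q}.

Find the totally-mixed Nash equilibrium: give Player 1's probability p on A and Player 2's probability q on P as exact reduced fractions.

p=2/3, q=5/7

P1 indiff ⇒ q·1+(1-q)·10 = q·5+(1-q)·0 ⇒ q(-4) = (1-q)(-10) ⇒ q = 5/7
P2 indiff ⇒ p·2+(1-p)·5 = p·0+(1-p)·9 ⇒ p(2) = (1-p)(4) ⇒ p = 2/3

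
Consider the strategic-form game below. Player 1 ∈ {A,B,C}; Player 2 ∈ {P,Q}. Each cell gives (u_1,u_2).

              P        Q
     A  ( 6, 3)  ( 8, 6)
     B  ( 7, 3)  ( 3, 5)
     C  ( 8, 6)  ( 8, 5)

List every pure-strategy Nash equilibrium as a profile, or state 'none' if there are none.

NE set: (A,Q), (C,P)

(A,P): not NE [P1→C gives 8>6; P2→Q gives 6>3]
(A,Q): NE
(B,P): not NE [P1→C gives 8>7; P2→Q gives 5>3]
(B,Q): not NE [P1→C gives 8>3]
(C,P): NE
(C,Q): not NE [P2→P gives 6>5]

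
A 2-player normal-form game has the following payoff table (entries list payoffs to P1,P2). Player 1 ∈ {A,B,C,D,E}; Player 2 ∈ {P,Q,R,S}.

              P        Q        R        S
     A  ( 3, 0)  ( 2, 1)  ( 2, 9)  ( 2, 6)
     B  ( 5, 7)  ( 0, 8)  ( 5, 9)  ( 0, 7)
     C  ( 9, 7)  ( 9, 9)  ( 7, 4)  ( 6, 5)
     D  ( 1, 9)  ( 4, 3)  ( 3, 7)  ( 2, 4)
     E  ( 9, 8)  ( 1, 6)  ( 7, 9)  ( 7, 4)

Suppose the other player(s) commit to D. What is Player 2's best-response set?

P2 best: {P}

u_2(P vs D) = 9
u_2(Q vs D) = 3
u_2(R vs D) = 7
u_2(S vs D) = 4
max payoff 9 at {P}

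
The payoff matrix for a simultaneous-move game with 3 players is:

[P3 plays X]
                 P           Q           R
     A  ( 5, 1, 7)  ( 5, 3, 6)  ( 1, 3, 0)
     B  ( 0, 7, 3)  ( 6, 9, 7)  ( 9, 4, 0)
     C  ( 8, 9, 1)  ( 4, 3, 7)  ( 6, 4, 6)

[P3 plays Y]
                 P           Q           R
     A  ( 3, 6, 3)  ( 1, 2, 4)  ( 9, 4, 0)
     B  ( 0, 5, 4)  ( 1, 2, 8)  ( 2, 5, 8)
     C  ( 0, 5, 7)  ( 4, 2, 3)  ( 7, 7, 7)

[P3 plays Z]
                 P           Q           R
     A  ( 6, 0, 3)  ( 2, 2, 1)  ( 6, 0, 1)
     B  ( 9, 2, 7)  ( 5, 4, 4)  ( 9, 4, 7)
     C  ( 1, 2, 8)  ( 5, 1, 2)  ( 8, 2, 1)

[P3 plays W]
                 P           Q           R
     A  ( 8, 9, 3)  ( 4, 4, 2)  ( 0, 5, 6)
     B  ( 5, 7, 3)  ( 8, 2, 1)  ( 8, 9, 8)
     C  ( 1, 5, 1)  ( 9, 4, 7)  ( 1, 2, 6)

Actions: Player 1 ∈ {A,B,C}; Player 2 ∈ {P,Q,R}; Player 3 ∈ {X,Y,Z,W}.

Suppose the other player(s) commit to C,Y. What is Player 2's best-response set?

argmax u_2 = {R}

u_2(P vs C,Y) = 5
u_2(Q vs C,Y) = 2
u_2(R vs C,Y) = 7
max payoff 7 at {R}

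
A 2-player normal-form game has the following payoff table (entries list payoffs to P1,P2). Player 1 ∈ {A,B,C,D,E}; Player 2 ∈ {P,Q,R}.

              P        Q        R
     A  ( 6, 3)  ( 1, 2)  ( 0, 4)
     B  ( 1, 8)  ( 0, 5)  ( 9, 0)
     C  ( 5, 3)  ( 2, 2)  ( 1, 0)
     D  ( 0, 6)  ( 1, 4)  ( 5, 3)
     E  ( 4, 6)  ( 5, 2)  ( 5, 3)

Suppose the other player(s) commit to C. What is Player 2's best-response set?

argmax u_2 = {P}

u_2(P vs C) = 3
u_2(Q vs C) = 2
u_2(R vs C) = 0
max payoff 3 at {P}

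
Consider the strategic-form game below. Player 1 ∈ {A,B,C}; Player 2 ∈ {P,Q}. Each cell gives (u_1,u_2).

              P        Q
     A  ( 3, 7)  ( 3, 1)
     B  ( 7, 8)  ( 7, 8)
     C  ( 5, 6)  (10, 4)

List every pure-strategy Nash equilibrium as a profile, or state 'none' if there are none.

(A,P): not NE [P1→B gives 7>3]
(A,Q): not NE [P1→C gives 10>3; P2→P gives 7>1]
(B,P): NE
(B,Q): not NE [P1→C gives 10>7]
(C,P): not NE [P1→B gives 7>5]
(C,Q): not NE [P2→P gives 6>4]

Nash profiles: (B,P)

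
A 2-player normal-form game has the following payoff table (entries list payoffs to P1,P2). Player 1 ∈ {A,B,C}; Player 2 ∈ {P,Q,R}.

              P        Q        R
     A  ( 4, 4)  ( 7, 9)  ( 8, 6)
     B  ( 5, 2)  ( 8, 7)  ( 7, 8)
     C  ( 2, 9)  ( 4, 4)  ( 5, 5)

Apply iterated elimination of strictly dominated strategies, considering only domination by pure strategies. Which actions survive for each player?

IESDS → P1:{A,B} P2:{Q,R}

P1 drop C (A beats it: P:4>2 Q:7>4 R:8>5)
P2 drop P (Q beats it: A:9>4 B:7>2)
P1→{A,B} P2→{Q,R}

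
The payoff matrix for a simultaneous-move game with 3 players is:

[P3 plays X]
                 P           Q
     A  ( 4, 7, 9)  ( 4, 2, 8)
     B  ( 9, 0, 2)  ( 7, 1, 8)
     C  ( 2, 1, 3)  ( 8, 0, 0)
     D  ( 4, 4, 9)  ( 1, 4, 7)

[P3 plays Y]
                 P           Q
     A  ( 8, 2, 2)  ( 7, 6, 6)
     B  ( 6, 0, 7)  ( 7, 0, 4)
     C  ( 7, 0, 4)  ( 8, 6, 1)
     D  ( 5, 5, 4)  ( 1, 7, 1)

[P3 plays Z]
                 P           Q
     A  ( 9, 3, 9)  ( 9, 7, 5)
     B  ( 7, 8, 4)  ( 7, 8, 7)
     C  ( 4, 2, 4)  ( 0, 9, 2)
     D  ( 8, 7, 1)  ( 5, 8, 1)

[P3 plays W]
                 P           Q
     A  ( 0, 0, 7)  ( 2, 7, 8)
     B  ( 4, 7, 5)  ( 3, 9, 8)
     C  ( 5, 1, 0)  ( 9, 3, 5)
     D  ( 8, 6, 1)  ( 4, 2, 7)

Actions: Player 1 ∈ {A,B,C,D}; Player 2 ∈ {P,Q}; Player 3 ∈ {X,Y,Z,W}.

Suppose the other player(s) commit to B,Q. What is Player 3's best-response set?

argmax u_3 = {X,W}

u_3(X vs B,Q) = 8
u_3(Y vs B,Q) = 4
u_3(Z vs B,Q) = 7
u_3(W vs B,Q) = 8
max payoff 8 at {X,W}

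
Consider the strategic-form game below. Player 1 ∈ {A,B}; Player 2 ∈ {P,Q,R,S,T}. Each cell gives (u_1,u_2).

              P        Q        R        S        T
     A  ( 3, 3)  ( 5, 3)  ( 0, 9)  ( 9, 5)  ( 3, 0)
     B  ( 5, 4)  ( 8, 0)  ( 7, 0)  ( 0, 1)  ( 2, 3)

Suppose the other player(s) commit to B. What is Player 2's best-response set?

u_2(P vs B) = 4
u_2(Q vs B) = 0
u_2(R vs B) = 0
u_2(S vs B) = 1
u_2(T vs B) = 3
max payoff 4 at {P}

BR_2 = {P}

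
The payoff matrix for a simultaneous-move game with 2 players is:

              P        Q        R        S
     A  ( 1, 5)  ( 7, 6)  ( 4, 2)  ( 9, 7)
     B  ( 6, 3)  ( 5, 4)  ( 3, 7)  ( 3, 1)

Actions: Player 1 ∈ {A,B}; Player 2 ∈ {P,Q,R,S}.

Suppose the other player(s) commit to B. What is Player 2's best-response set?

u_2(P vs B) = 3
u_2(Q vs B) = 4
u_2(R vs B) = 7
u_2(S vs B) = 1
max payoff 7 at {R}

BR_2 = {R}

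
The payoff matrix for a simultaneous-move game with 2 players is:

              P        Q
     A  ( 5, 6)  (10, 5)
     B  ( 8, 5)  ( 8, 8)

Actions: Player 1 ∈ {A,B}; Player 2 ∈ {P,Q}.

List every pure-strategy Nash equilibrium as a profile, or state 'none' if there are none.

PSNE: ∅

(A,P): not NE [P1→B gives 8>5]
(A,Q): not NE [P2→P gives 6>5]
(B,P): not NE [P2→Q gives 8>5]
(B,Q): not NE [P1→A gives 10>8]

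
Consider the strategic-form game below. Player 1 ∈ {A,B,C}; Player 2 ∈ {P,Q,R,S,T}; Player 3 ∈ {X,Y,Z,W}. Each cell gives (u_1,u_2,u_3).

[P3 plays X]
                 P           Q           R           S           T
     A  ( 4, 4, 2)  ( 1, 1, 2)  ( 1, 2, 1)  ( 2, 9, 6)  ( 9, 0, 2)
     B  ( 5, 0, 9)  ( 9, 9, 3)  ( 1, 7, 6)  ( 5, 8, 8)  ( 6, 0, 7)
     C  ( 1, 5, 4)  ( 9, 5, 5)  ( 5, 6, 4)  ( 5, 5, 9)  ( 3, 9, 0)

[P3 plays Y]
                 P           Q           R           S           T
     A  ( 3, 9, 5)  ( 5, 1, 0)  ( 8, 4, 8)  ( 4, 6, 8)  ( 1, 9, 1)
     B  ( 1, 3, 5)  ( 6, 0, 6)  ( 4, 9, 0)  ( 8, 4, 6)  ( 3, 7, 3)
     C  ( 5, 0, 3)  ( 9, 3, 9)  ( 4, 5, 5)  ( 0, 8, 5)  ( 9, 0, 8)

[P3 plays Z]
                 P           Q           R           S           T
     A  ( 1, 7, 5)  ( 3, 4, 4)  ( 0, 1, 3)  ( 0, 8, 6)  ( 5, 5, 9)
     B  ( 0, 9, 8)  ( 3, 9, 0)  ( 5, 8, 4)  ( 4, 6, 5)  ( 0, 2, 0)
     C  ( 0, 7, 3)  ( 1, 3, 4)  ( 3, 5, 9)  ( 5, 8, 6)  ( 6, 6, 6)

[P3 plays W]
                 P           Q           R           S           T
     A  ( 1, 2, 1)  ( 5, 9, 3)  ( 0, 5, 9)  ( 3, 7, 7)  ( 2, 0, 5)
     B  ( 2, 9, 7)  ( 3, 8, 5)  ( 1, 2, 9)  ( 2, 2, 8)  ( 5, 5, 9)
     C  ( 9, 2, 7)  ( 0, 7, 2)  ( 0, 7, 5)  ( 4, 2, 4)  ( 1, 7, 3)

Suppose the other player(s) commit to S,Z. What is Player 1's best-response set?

P1 best: {C}

u_1(A vs S,Z) = 0
u_1(B vs S,Z) = 4
u_1(C vs S,Z) = 5
max payoff 5 at {C}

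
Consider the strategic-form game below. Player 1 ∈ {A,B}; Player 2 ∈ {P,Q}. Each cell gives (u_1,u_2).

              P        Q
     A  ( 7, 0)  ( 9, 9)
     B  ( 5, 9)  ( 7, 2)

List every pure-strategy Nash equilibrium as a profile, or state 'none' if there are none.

(A,P): not NE [P2→Q gives 9>0]
(A,Q): NE
(B,P): not NE [P1→A gives 7>5]
(B,Q): not NE [P1→A gives 9>7; P2→P gives 9>2]

NE set: (A,Q)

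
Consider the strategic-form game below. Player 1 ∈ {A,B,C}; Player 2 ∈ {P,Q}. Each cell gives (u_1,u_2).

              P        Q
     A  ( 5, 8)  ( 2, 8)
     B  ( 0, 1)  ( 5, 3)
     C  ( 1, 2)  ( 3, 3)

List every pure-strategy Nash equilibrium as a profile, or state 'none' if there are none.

(A,P): NE
(A,Q): not NE [P1→B gives 5>2]
(B,P): not NE [P1→A gives 5>0; P2→Q gives 3>1]
(B,Q): NE
(C,P): not NE [P1→A gives 5>1; P2→Q gives 3>2]
(C,Q): not NE [P1→B gives 5>3]

PSNE = {(A,P), (B,Q)}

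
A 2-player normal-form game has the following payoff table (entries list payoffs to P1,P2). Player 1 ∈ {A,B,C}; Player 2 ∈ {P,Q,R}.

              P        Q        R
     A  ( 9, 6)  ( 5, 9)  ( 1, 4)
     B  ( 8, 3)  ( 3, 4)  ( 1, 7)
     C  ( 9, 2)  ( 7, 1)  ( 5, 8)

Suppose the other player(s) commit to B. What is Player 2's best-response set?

u_2(P vs B) = 3
u_2(Q vs B) = 4
u_2(R vs B) = 7
max payoff 7 at {R}

BR_2 = {R}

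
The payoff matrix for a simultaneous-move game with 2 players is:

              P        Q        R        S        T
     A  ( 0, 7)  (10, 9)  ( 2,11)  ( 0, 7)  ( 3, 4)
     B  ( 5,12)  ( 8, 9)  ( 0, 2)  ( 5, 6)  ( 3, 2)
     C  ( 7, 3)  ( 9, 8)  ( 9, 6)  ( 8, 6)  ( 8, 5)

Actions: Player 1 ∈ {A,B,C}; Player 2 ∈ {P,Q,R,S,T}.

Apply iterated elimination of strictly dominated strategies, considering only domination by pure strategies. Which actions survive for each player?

Remaining: P1:{A,C} P2:{Q,R}

P1 drop B (C beats it: P:7>5 Q:9>8 R:9>0 S:8>5 T:8>3)
P2 drop P (Q beats it: A:9>7 C:8>3)
P2 drop S (Q beats it: A:9>7 C:8>6)
P2 drop T (Q beats it: A:9>4 C:8>5)
P1→{A,C} P2→{Q,R}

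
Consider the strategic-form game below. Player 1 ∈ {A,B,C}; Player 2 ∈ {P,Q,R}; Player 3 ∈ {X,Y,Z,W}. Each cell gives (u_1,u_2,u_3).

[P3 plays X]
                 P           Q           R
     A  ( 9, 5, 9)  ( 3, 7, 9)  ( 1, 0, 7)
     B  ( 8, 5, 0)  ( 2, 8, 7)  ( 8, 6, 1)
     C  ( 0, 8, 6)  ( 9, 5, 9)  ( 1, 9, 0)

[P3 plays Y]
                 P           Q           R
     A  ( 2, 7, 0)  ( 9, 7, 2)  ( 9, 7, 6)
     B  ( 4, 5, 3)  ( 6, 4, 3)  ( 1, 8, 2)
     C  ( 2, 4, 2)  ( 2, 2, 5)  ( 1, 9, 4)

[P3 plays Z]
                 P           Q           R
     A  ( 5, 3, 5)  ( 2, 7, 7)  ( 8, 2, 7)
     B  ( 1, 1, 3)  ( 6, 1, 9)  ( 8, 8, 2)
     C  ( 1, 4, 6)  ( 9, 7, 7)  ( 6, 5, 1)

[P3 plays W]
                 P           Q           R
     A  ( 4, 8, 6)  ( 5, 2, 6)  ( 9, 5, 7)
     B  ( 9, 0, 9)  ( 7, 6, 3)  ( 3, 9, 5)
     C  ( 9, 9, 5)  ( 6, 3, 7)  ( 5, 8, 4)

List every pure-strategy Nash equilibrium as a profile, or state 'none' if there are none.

No pure NE.

(A,P,X): not NE [P2→Q gives 7>5]
(A,P,Y): not NE [P1→B gives 4>2; P3→X gives 9>0]
(A,P,Z): not NE [P2→Q gives 7>3; P3→X gives 9>5]
(A,P,W): not NE [P1→C gives 9>4; P3→X gives 9>6]
(A,Q,X): not NE [P1→C gives 9>3]
(A,Q,Y): not NE [P3→X gives 9>2]
(A,Q,Z): not NE [P1→C gives 9>2; P3→X gives 9>7]
(A,Q,W): not NE [P1→B gives 7>5; P2→P gives 8>2; P3→X gives 9>6]
(A,R,X): not NE [P1→B gives 8>1; P2→Q gives 7>0]
(A,R,Y): not NE [P3→W gives 7>6]
(A,R,Z): not NE [P2→Q gives 7>2]
(A,R,W): not NE [P2→P gives 8>5]
(B,P,X): not NE [P1→A gives 9>8; P2→Q gives 8>5; P3→W gives 9>0]
(B,P,Y): not NE [P2→R gives 8>5; P3→W gives 9>3]
(B,P,Z): not NE [P1→A gives 5>1; P2→R gives 8>1; P3→W gives 9>3]
(B,P,W): not NE [P2→R gives 9>0]
(B,Q,X): not NE [P1→C gives 9>2; P3→Z gives 9>7]
(B,Q,Y): not NE [P1→A gives 9>6; P2→R gives 8>4; P3→Z gives 9>3]
(B,Q,Z): not NE [P1→C gives 9>6; P2→R gives 8>1]
(B,Q,W): not NE [P2→R gives 9>6; P3→Z gives 9>3]
(B,R,X): not NE [P2→Q gives 8>6; P3→W gives 5>1]
(B,R,Y): not NE [P1→A gives 9>1; P3→W gives 5>2]
(B,R,Z): not NE [P3→W gives 5>2]
(B,R,W): not NE [P1→A gives 9>3]
(C,P,X): not NE [P1→A gives 9>0; P2→R gives 9>8]
(C,P,Y): not NE [P1→B gives 4>2; P2→R gives 9>4; P3→Z gives 6>2]
(C,P,Z): not NE [P1→A gives 5>1; P2→Q gives 7>4]
(C,P,W): not NE [P3→Z gives 6>5]
(C,Q,X): not NE [P2→R gives 9>5]
(C,Q,Y): not NE [P1→A gives 9>2; P2→R gives 9>2; P3→X gives 9>5]
(C,Q,Z): not NE [P3→X gives 9>7]
(C,Q,W): not NE [P1→B gives 7>6; P2→P gives 9>3; P3→X gives 9>7]
(C,R,X): not NE [P1→B gives 8>1; P3→W gives 4>0]
(C,R,Y): not NE [P1→A gives 9>1]
(C,R,Z): not NE [P1→B gives 8>6; P2→Q gives 7>5; P3→W gives 4>1]
(C,R,W): not NE [P1→A gives 9>5; P2→P gives 9>8]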